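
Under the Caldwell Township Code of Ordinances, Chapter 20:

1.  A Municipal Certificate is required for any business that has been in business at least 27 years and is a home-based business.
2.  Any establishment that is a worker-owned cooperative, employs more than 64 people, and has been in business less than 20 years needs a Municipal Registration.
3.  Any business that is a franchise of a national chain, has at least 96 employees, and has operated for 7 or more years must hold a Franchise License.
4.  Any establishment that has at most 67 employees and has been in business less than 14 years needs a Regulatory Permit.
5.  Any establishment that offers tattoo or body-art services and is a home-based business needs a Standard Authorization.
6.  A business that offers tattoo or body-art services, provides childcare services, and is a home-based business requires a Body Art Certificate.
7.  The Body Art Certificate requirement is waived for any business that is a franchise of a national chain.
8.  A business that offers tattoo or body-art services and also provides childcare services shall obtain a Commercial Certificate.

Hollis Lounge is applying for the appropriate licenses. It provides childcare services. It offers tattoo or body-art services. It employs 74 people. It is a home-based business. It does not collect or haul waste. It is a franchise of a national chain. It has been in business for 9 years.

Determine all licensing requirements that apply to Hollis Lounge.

1. years in business 9 < 27; is a home-based business → Municipal Certificate not required.
2. is a franchise of a national chain (not: is a worker-owned cooperative); employees 74 > 64; years in business 9 < 20 → Municipal Registration not required.
3. is a franchise of a national chain; employees 74 < 96; years in business 9 ≥ 7 → Franchise License not required.
4. employees 74 > 67; years in business 9 < 14 → Regulatory Permit not required.
5. offers tattoo or body-art services; is a home-based business → Standard Authorization required.
6. offers tattoo or body-art services; provides childcare services; is a home-based business → Body Art Certificate required.
7. is a franchise of a national chain → exempt from Body Art Certificate.
8. offers tattoo or body-art services; provides childcare services → Commercial Certificate required.

Commercial Certificate, Standard Authorization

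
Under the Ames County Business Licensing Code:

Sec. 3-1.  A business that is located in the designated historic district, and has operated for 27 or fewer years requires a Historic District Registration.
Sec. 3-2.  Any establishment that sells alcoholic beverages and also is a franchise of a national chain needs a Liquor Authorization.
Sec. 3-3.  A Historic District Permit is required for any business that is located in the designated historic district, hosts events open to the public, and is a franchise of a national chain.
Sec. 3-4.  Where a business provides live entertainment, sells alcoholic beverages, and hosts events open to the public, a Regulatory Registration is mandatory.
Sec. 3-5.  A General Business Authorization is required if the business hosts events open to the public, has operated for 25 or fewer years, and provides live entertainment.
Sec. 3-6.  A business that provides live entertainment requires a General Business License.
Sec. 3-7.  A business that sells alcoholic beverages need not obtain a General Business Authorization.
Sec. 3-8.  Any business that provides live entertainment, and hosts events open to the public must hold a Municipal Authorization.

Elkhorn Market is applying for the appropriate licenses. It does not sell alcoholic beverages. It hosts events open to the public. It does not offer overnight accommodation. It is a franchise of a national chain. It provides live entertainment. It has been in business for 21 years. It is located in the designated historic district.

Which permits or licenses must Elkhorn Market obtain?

General Business Authorization, General Business License, Historic District Permit, Historic District Registration, Municipal Authorization

Sec. 3-1. is located in the designated historic district; years in business 21 ≤ 27 → Historic District Registration required.
Sec. 3-2. does not sell alcoholic beverages; is a franchise of a national chain → Liquor Authorization not required.
Sec. 3-3. is located in the designated historic district; hosts events open to the public; is a franchise of a national chain → Historic District Permit required.
Sec. 3-4. provides live entertainment; does not sell alcoholic beverages; hosts events open to the public → Regulatory Registration not required.
Sec. 3-5. hosts events open to the public; years in business 21 ≤ 25; provides live entertainment → General Business Authorization required.
Sec. 3-6. provides live entertainment → General Business License required.
Sec. 3-7. does not sell alcoholic beverages → General Business Authorization exemption does not apply.
Sec. 3-8. provides live entertainment; hosts events open to the public → Municipal Authorization required.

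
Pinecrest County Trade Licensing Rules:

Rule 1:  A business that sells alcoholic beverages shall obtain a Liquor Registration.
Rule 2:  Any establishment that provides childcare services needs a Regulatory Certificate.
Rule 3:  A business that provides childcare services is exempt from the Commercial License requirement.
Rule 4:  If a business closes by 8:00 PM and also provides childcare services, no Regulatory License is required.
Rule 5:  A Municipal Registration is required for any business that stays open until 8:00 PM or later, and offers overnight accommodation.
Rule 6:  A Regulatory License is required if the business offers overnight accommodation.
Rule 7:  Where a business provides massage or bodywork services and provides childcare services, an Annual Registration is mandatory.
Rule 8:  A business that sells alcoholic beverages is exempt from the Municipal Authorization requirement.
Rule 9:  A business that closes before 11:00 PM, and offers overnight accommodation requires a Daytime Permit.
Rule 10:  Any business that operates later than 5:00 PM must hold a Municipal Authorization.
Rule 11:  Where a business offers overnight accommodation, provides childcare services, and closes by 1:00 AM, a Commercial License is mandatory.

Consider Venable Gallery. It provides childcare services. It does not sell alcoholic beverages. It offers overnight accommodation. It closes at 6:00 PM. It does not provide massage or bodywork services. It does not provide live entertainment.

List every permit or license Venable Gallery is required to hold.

Rule 1: does not sell alcoholic beverages → Liquor Registration not required.
Rule 2: provides childcare services → Regulatory Certificate required.
Rule 3: provides childcare services → exempt from Commercial License.
Rule 4: closes 6:00 PM, at/before 8:00 PM; provides childcare services → exempt from Regulatory License.
Rule 5: closes 6:00 PM, at/before 8:00 PM; offers overnight accommodation → Municipal Registration not required.
Rule 6: offers overnight accommodation → Regulatory License required.
Rule 7: does not provide massage or bodywork services; provides childcare services → Annual Registration not required.
Rule 8: does not sell alcoholic beverages → Municipal Authorization exemption does not apply.
Rule 9: closes 6:00 PM, at/before 11:00 PM; offers overnight accommodation → Daytime Permit required.
Rule 10: closes 6:00 PM, after 5:00 PM → Municipal Authorization required.
Rule 11: offers overnight accommodation; provides childcare services; closes 6:00 PM, at/before 1:00 AM → Commercial License required.

Daytime Permit, Municipal Authorization, Regulatory Certificate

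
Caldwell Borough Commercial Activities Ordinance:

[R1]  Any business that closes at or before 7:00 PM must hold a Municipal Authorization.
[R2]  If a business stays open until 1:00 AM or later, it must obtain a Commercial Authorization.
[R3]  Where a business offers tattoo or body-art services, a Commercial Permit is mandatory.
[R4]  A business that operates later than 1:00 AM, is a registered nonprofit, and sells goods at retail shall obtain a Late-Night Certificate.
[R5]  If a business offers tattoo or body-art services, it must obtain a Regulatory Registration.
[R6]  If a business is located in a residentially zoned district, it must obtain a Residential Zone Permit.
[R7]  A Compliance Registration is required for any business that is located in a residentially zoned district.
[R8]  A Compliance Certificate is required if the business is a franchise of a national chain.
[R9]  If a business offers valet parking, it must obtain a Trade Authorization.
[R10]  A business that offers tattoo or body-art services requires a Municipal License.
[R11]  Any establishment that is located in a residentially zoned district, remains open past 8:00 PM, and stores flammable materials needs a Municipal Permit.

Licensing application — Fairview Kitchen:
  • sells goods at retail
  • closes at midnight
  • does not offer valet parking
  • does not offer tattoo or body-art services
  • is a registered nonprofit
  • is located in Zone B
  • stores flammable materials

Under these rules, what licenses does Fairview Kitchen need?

[R1] closes midnight, after 7:00 PM → Municipal Authorization not required.
[R2] closes midnight, at/before 1:00 AM → Commercial Authorization not required.
[R3] does not offer tattoo or body-art services → Commercial Permit not required.
[R4] closes midnight, at/before 1:00 AM; is a registered nonprofit; sells goods at retail → Late-Night Certificate not required.
[R5] does not offer tattoo or body-art services → Regulatory Registration not required.
[R6] is located in Zone B (not: is located in a residentially zoned district) → Residential Zone Permit not required.
[R7] is located in Zone B (not: is located in a residentially zoned district) → Compliance Registration not required.
[R8] is a registered nonprofit (not: is a franchise of a national chain) → Compliance Certificate not required.
[R9] does not offer valet parking → Trade Authorization not required.
[R10] does not offer tattoo or body-art services → Municipal License not required.
[R11] is located in Zone B (not: is located in a residentially zoned district); closes midnight, after 8:00 PM; stores flammable materials → Municipal Permit not required.

None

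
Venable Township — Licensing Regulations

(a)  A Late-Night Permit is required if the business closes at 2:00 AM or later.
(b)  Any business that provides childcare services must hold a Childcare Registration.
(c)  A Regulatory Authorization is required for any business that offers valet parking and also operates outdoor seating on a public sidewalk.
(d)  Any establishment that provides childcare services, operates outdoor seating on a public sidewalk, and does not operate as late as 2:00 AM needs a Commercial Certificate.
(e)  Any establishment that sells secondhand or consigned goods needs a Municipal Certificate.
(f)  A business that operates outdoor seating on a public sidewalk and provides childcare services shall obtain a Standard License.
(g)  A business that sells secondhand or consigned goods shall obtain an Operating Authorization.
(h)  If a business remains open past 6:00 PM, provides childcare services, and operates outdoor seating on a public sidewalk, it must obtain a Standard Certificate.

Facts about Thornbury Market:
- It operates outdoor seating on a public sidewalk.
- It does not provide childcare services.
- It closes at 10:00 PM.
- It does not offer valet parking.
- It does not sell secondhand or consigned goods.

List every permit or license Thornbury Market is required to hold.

(a) closes 10:00 PM, at/before 2:00 AM → Late-Night Permit not required.
(b) does not provide childcare services → Childcare Registration not required.
(c) does not offer valet parking; operates outdoor seating on a public sidewalk → Regulatory Authorization not required.
(d) does not provide childcare services; operates outdoor seating on a public sidewalk; closes 10:00 PM, at/before 2:00 AM → Commercial Certificate not required.
(e) does not sell secondhand or consigned goods → Municipal Certificate not required.
(f) operates outdoor seating on a public sidewalk; does not provide childcare services → Standard License not required.
(g) does not sell secondhand or consigned goods → Operating Authorization not required.
(h) closes 10:00 PM, after 6:00 PM; does not provide childcare services; operates outdoor seating on a public sidewalk → Standard Certificate not required.

None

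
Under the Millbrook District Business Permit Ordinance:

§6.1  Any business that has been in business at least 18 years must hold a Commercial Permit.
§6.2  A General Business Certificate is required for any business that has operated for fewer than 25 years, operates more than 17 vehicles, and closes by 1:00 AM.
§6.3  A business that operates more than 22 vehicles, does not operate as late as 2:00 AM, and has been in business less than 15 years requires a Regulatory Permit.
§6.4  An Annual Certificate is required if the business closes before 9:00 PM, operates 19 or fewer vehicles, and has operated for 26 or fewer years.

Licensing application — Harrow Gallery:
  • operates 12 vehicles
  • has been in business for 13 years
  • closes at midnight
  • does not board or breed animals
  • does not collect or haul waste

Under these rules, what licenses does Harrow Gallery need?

None

§6.1 years in business 13 < 18 → Commercial Permit not required.
§6.2 years in business 13 < 25; vehicles 12 ≤ 17; closes midnight, at/before 1:00 AM → General Business Certificate not required.
§6.3 vehicles 12 ≤ 22; closes midnight, at/before 2:00 AM; years in business 13 < 15 → Regulatory Permit not required.
§6.4 closes midnight, after 9:00 PM; vehicles 12 ≤ 19; years in business 13 ≤ 26 → Annual Certificate not required.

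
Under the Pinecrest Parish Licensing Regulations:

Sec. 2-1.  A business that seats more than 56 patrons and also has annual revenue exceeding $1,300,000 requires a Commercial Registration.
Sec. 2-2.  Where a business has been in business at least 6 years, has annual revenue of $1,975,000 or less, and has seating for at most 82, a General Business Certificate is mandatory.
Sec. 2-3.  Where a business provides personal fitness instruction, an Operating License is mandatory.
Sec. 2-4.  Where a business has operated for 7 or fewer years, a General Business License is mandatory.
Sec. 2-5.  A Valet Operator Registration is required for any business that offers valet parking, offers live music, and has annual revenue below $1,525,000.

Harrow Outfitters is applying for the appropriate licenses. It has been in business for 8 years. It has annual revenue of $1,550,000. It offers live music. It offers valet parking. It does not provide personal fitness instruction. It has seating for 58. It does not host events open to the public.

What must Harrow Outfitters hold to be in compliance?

Sec. 2-1. seating 58 > 56; revenue $1,550,000 > $1,300,000 → Commercial Registration required.
Sec. 2-2. years in business 8 ≥ 6; revenue $1,550,000 ≤ $1,975,000; seating 58 ≤ 82 → General Business Certificate required.
Sec. 2-3. does not provide personal fitness instruction → Operating License not required.
Sec. 2-4. years in business 8 > 7 → General Business License not required.
Sec. 2-5. offers valet parking; offers live music; revenue $1,550,000 ≥ $1,525,000 → Valet Operator Registration not required.

Commercial Registration, General Business Certificate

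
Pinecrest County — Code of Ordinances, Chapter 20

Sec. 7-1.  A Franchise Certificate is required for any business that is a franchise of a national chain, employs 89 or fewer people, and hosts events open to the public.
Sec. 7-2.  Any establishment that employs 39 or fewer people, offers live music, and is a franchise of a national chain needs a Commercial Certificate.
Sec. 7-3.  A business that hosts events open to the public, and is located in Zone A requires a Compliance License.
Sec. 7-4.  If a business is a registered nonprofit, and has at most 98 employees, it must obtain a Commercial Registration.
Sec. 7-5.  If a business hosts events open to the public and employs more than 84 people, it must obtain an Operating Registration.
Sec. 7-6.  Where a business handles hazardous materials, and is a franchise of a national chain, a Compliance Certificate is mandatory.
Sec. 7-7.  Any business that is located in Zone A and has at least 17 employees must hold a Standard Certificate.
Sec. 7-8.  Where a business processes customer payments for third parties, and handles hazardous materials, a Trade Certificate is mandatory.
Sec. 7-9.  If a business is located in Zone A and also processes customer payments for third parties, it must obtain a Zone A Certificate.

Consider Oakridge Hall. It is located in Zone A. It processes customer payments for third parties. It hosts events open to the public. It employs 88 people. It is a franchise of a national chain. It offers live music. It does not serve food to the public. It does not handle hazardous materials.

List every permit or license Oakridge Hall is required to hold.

Compliance License, Franchise Certificate, Operating Registration, Standard Certificate, Zone A Certificate

Sec. 7-1. is a franchise of a national chain; employees 88 ≤ 89; hosts events open to the public → Franchise Certificate required.
Sec. 7-2. employees 88 > 39; offers live music; is a franchise of a national chain → Commercial Certificate not required.
Sec. 7-3. hosts events open to the public; is located in Zone A → Compliance License required.
Sec. 7-4. is a franchise of a national chain (not: is a registered nonprofit); employees 88 ≤ 98 → Commercial Registration not required.
Sec. 7-5. hosts events open to the public; employees 88 > 84 → Operating Registration required.
Sec. 7-6. does not handle hazardous materials; is a franchise of a national chain → Compliance Certificate not required.
Sec. 7-7. is located in Zone A; employees 88 ≥ 17 → Standard Certificate required.
Sec. 7-8. processes customer payments for third parties; does not handle hazardous materials → Trade Certificate not required.
Sec. 7-9. is located in Zone A; processes customer payments for third parties → Zone A Certificate required.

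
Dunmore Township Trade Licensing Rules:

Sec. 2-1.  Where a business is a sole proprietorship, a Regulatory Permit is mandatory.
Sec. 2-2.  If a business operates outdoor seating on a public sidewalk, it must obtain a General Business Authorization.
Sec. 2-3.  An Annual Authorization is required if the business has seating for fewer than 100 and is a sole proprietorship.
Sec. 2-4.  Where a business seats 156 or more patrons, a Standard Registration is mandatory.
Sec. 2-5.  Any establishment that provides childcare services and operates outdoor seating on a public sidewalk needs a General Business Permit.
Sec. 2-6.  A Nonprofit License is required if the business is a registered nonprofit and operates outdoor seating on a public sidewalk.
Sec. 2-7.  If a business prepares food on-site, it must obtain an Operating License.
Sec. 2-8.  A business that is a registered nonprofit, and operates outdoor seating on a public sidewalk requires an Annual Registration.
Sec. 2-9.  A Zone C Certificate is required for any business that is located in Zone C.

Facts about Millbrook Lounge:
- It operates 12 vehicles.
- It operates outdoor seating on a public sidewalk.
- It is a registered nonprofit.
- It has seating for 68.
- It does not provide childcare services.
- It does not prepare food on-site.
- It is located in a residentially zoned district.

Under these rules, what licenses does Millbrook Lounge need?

Sec. 2-1. is a registered nonprofit (not: is a sole proprietorship) → Regulatory Permit not required.
Sec. 2-2. operates outdoor seating on a public sidewalk → General Business Authorization required.
Sec. 2-3. seating 68 < 100; is a registered nonprofit (not: is a sole proprietorship) → Annual Authorization not required.
Sec. 2-4. seating 68 < 156 → Standard Registration not required.
Sec. 2-5. does not provide childcare services; operates outdoor seating on a public sidewalk → General Business Permit not required.
Sec. 2-6. is a registered nonprofit; operates outdoor seating on a public sidewalk → Nonprofit License required.
Sec. 2-7. does not prepare food on-site → Operating License not required.
Sec. 2-8. is a registered nonprofit; operates outdoor seating on a public sidewalk → Annual Registration required.
Sec. 2-9. is located in a residentially zoned district (not: is located in Zone C) → Zone C Certificate not required.

Annual Registration, General Business Authorization, Nonprofit License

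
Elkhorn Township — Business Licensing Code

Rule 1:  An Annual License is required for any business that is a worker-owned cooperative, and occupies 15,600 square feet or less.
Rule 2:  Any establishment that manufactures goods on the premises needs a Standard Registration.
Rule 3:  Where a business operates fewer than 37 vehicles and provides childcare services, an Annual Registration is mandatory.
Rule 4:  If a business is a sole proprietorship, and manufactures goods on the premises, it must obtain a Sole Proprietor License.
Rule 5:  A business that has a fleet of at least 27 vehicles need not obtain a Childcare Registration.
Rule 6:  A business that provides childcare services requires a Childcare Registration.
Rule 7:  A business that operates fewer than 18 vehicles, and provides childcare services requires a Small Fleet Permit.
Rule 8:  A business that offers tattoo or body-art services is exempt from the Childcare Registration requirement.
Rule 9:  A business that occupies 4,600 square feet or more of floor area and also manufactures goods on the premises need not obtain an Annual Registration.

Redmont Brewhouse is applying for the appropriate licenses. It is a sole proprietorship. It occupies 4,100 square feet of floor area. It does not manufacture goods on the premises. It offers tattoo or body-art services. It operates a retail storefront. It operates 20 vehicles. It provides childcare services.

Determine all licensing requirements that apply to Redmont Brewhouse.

Annual Registration

Rule 1: is a sole proprietorship (not: is a worker-owned cooperative); floor area 4,100 square feet ≤ 15,600 square feet → Annual License not required.
Rule 2: does not manufacture goods on the premises → Standard Registration not required.
Rule 3: vehicles 20 < 37; provides childcare services → Annual Registration required.
Rule 4: is a sole proprietorship; does not manufacture goods on the premises → Sole Proprietor License not required.
Rule 5: vehicles 20 < 27 → Childcare Registration exemption does not apply.
Rule 6: provides childcare services → Childcare Registration required.
Rule 7: vehicles 20 ≥ 18; provides childcare services → Small Fleet Permit not required.
Rule 8: offers tattoo or body-art services → exempt from Childcare Registration.
Rule 9: floor area 4,100 square feet < 4,600 square feet; does not manufacture goods on the premises → Annual Registration exemption does not apply.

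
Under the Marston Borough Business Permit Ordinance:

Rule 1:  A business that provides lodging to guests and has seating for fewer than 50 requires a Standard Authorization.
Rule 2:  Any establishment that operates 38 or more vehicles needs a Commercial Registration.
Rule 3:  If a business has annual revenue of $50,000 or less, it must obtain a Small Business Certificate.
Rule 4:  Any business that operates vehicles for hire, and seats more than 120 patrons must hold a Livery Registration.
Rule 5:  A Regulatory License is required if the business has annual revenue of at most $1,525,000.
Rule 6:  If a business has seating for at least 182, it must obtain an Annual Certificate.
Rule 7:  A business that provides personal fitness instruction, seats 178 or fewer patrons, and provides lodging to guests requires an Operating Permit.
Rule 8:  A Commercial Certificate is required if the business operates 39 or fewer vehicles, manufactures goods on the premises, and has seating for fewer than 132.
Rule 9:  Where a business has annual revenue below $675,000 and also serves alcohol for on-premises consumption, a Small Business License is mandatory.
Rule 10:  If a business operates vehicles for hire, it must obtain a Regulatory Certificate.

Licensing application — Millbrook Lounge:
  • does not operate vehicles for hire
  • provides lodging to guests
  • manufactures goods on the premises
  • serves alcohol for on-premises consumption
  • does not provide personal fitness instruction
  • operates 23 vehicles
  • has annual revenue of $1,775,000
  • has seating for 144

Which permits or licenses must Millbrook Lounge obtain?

Rule 1: provides lodging to guests; seating 144 ≥ 50 → Standard Authorization not required.
Rule 2: vehicles 23 < 38 → Commercial Registration not required.
Rule 3: revenue $1,775,000 > $50,000 → Small Business Certificate not required.
Rule 4: does not operate vehicles for hire; seating 144 > 120 → Livery Registration not required.
Rule 5: revenue $1,775,000 > $1,525,000 → Regulatory License not required.
Rule 6: seating 144 < 182 → Annual Certificate not required.
Rule 7: does not provide personal fitness instruction; seating 144 ≤ 178; provides lodging to guests → Operating Permit not required.
Rule 8: vehicles 23 ≤ 39; manufactures goods on the premises; seating 144 ≥ 132 → Commercial Certificate not required.
Rule 9: revenue $1,775,000 ≥ $675,000; serves alcohol for on-premises consumption → Small Business License not required.
Rule 10: does not operate vehicles for hire → Regulatory Certificate not required.

None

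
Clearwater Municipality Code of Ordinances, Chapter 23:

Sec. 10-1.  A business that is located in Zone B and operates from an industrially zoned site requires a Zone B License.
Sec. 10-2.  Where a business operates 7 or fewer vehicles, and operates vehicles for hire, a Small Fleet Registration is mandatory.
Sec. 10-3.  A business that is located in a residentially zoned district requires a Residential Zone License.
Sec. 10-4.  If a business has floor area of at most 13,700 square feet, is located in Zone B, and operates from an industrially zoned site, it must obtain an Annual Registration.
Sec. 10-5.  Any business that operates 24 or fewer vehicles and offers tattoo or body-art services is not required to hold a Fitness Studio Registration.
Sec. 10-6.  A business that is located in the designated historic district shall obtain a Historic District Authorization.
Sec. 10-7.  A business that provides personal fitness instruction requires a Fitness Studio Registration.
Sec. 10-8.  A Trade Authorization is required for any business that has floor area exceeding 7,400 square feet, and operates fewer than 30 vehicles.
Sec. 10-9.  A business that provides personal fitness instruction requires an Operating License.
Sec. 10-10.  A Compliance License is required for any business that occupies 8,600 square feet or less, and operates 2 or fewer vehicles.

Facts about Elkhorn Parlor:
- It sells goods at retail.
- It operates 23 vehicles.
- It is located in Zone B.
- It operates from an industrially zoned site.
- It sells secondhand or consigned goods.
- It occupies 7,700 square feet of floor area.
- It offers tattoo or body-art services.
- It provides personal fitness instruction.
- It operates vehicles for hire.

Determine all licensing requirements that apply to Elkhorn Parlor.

Annual Registration, Operating License, Trade Authorization, Zone B License

Sec. 10-1. is located in Zone B; operates from an industrially zoned site → Zone B License required.
Sec. 10-2. vehicles 23 > 7; operates vehicles for hire → Small Fleet Registration not required.
Sec. 10-3. is located in Zone B (not: is located in a residentially zoned district) → Residential Zone License not required.
Sec. 10-4. floor area 7,700 square feet ≤ 13,700 square feet; is located in Zone B; operates from an industrially zoned site → Annual Registration required.
Sec. 10-5. vehicles 23 ≤ 24; offers tattoo or body-art services → exempt from Fitness Studio Registration.
Sec. 10-6. is located in Zone B (not: is located in the designated historic district) → Historic District Authorization not required.
Sec. 10-7. provides personal fitness instruction → Fitness Studio Registration required.
Sec. 10-8. floor area 7,700 square feet > 7,400 square feet; vehicles 23 < 30 → Trade Authorization required.
Sec. 10-9. provides personal fitness instruction → Operating License required.
Sec. 10-10. floor area 7,700 square feet ≤ 8,600 square feet; vehicles 23 > 2 → Compliance License not required.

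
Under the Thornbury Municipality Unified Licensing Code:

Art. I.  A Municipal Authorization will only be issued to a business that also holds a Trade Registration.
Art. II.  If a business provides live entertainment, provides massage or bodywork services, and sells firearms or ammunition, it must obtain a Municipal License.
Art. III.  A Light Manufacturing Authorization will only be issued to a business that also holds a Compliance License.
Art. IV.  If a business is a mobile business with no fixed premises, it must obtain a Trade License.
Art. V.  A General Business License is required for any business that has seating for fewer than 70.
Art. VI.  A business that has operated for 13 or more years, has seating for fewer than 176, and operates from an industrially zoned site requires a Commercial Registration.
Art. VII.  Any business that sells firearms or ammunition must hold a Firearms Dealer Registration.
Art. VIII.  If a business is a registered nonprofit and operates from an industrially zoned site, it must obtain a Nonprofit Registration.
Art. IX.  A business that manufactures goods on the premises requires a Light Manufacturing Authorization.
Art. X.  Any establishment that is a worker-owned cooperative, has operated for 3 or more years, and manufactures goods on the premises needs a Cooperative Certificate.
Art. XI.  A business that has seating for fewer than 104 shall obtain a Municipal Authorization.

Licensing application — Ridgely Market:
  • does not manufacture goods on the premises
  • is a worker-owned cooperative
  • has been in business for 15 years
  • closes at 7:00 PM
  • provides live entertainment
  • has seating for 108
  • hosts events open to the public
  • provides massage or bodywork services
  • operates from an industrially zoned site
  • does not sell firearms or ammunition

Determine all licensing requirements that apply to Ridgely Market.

Art. I. Municipal Authorization is not required → no effect.
Art. II. provides live entertainment; provides massage or bodywork services; does not sell firearms or ammunition → Municipal License not required.
Art. III. Light Manufacturing Authorization is not required → no effect.
Art. IV. operates from an industrially zoned site (not: is a mobile business with no fixed premises) → Trade License not required.
Art. V. seating 108 ≥ 70 → General Business License not required.
Art. VI. years in business 15 ≥ 13; seating 108 < 176; operates from an industrially zoned site → Commercial Registration required.
Art. VII. does not sell firearms or ammunition → Firearms Dealer Registration not required.
Art. VIII. is a worker-owned cooperative (not: is a registered nonprofit); operates from an industrially zoned site → Nonprofit Registration not required.
Art. IX. does not manufacture goods on the premises → Light Manufacturing Authorization not required.
Art. X. is a worker-owned cooperative; years in business 15 ≥ 3; does not manufacture goods on the premises → Cooperative Certificate not required.
Art. XI. seating 108 ≥ 104 → Municipal Authorization not required.

Commercial Registration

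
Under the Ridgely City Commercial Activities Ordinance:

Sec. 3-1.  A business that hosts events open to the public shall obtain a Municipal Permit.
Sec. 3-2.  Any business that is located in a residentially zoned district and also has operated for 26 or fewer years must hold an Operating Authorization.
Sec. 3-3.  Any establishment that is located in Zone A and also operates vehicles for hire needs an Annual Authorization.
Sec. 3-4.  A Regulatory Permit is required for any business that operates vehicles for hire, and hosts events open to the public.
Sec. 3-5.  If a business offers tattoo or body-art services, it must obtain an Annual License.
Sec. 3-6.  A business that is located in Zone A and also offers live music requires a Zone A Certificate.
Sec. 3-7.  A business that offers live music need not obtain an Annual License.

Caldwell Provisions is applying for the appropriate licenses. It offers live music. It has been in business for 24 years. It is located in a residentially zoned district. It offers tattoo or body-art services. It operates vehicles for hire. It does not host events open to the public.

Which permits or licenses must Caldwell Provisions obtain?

Sec. 3-1. does not host events open to the public → Municipal Permit not required.
Sec. 3-2. is located in a residentially zoned district; years in business 24 ≤ 26 → Operating Authorization required.
Sec. 3-3. is located in a residentially zoned district (not: is located in Zone A); operates vehicles for hire → Annual Authorization not required.
Sec. 3-4. operates vehicles for hire; does not host events open to the public → Regulatory Permit not required.
Sec. 3-5. offers tattoo or body-art services → Annual License required.
Sec. 3-6. is located in a residentially zoned district (not: is located in Zone A); offers live music → Zone A Certificate not required.
Sec. 3-7. offers live music → exempt from Annual License.

Operating Authorization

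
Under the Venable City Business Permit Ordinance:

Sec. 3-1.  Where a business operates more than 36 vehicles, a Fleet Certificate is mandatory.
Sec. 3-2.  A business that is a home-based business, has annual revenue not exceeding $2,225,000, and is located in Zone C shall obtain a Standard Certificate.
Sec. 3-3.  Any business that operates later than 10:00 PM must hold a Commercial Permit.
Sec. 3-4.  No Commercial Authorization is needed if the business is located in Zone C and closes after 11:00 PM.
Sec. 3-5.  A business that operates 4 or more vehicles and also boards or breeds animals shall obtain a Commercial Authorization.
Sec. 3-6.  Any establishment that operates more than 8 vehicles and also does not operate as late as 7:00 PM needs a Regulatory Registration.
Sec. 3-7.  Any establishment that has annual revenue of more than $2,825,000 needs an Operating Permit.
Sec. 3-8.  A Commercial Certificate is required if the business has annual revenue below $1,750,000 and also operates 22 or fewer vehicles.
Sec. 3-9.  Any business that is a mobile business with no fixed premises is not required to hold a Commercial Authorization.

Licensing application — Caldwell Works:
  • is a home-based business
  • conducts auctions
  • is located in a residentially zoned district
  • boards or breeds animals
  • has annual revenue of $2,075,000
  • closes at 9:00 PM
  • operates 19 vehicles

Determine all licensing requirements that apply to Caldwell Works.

Commercial Authorization

Sec. 3-1. vehicles 19 ≤ 36 → Fleet Certificate not required.
Sec. 3-2. is a home-based business; revenue $2,075,000 ≤ $2,225,000; is located in a residentially zoned district (not: is located in Zone C) → Standard Certificate not required.
Sec. 3-3. closes 9:00 PM, at/before 10:00 PM → Commercial Permit not required.
Sec. 3-4. is located in a residentially zoned district (not: is located in Zone C); closes 9:00 PM, at/before 11:00 PM → Commercial Authorization exemption does not apply.
Sec. 3-5. vehicles 19 ≥ 4; boards or breeds animals → Commercial Authorization required.
Sec. 3-6. vehicles 19 > 8; closes 9:00 PM, after 7:00 PM → Regulatory Registration not required.
Sec. 3-7. revenue $2,075,000 ≤ $2,825,000 → Operating Permit not required.
Sec. 3-8. revenue $2,075,000 ≥ $1,750,000; vehicles 19 ≤ 22 → Commercial Certificate not required.
Sec. 3-9. is a home-based business (not: is a mobile business with no fixed premises) → Commercial Authorization exemption does not apply.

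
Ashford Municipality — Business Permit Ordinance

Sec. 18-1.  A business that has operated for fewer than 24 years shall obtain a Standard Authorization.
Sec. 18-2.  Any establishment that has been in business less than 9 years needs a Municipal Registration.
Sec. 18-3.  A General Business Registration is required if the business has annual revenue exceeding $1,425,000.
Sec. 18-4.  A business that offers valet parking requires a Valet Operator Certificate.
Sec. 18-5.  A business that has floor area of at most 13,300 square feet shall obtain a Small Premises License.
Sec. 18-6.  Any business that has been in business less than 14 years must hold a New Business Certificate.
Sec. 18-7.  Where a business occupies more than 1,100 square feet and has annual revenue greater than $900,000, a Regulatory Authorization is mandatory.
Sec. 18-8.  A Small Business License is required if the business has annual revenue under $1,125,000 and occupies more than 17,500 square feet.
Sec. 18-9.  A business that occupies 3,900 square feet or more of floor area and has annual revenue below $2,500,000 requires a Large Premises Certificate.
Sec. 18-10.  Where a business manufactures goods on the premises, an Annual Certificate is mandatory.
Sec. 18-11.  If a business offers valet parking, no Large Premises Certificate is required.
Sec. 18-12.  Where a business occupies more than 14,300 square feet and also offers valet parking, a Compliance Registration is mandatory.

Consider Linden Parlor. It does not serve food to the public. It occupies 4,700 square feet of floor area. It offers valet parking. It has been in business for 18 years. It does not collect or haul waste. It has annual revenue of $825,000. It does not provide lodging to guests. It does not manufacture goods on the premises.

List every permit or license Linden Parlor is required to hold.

Small Premises License, Standard Authorization, Valet Operator Certificate

Sec. 18-1. years in business 18 < 24 → Standard Authorization required.
Sec. 18-2. years in business 18 ≥ 9 → Municipal Registration not required.
Sec. 18-3. revenue $825,000 ≤ $1,425,000 → General Business Registration not required.
Sec. 18-4. offers valet parking → Valet Operator Certificate required.
Sec. 18-5. floor area 4,700 square feet ≤ 13,300 square feet → Small Premises License required.
Sec. 18-6. years in business 18 ≥ 14 → New Business Certificate not required.
Sec. 18-7. floor area 4,700 square feet > 1,100 square feet; revenue $825,000 ≤ $900,000 → Regulatory Authorization not required.
Sec. 18-8. revenue $825,000 < $1,125,000; floor area 4,700 square feet ≤ 17,500 square feet → Small Business License not required.
Sec. 18-9. floor area 4,700 square feet ≥ 3,900 square feet; revenue $825,000 < $2,500,000 → Large Premises Certificate required.
Sec. 18-10. does not manufacture goods on the premises → Annual Certificate not required.
Sec. 18-11. offers valet parking → exempt from Large Premises Certificate.
Sec. 18-12. floor area 4,700 square feet ≤ 14,300 square feet; offers valet parking → Compliance Registration not required.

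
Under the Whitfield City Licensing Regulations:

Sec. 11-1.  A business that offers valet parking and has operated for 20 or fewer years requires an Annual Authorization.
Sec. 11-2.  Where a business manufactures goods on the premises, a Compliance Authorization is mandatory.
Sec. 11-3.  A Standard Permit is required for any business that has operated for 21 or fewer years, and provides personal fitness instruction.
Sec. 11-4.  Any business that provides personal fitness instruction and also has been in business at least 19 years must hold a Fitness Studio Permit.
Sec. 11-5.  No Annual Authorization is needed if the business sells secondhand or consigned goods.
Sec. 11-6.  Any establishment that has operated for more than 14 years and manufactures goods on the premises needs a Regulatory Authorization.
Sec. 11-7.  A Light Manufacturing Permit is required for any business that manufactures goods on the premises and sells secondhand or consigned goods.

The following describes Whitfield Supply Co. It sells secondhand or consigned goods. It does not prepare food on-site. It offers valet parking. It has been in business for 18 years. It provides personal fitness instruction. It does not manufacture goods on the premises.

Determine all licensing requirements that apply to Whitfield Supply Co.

Sec. 11-1. offers valet parking; years in business 18 ≤ 20 → Annual Authorization required.
Sec. 11-2. does not manufacture goods on the premises → Compliance Authorization not required.
Sec. 11-3. years in business 18 ≤ 21; provides personal fitness instruction → Standard Permit required.
Sec. 11-4. provides personal fitness instruction; years in business 18 < 19 → Fitness Studio Permit not required.
Sec. 11-5. sells secondhand or consigned goods → exempt from Annual Authorization.
Sec. 11-6. years in business 18 > 14; does not manufacture goods on the premises → Regulatory Authorization not required.
Sec. 11-7. does not manufacture goods on the premises; sells secondhand or consigned goods → Light Manufacturing Permit not required.

Standard Permit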